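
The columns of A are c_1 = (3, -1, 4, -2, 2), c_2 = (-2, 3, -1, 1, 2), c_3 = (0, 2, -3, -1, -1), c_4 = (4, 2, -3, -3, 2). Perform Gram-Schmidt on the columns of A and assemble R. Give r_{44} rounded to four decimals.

e_1 = c_1/‖c_1‖ = (3, -1, 4, -2, 2)/5.8310 = (0.5145, -0.1715, 0.6860, -0.3430, 0.3430).
r_{12} = e_1·c_2 = -1.8865.
u_2 = c_2 + 1.8865·e_1 = (-1.0294, 2.6765, 0.2941, 0.3529, 2.6471).
‖u_2‖ = 3.9295, so e_2 = (-0.2620, 0.6811, 0.0748, 0.0898, 0.6736).
r_{13} = e_1·c_3 = -2.4010; r_{23} = e_2·c_3 = 0.3742.
u_3 = c_3 + 2.4010·e_1 − 0.3742·e_2 = (1.3333, 1.3333, -1.3810, -1.8571, -0.4286).
‖u_3‖ = 3.0158, so e_3 = (0.4421, 0.4421, -0.4579, -0.6158, -0.1421).
r_{14} = e_1·c_4 = 1.3720; r_{24} = e_2·c_4 = 1.1676; r_{34} = e_3·c_4 = 5.5896.
u_4 = c_4 − 1.3720·e_1 − 1.1676·e_2 − 5.5896·e_3 = (1.1288, -1.0312, -1.4691, 0.8077, 1.5372).
r_{44} = ‖u_4‖ = 2.7407.

r_{44} = 2.7407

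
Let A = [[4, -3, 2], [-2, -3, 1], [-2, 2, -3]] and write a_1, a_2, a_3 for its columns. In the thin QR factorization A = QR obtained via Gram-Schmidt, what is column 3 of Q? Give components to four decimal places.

q_3 = (-0.4834, -0.0967, -0.8701)

q_1 = a_1/‖a_1‖ = (4, -2, -2)/4.8990 = (0.8165, -0.4082, -0.4082).
r_{12} = q_1·a_2 = -2.0412.
u_2 = a_2 + 2.0412·q_1 = (-1.3333, -3.8333, 1.1667).
‖u_2‖ = 4.2230, so q_2 = (-0.3157, -0.9077, 0.2763).
r_{13} = q_1·a_3 = 2.4495; r_{23} = q_2·a_3 = -2.3680.
u_3 = a_3 − 2.4495·q_1 + 2.3680·q_2 = (-0.7477, -0.1495, -1.3458).
‖u_3‖ = 1.5468, so q_3 = (-0.4834, -0.0967, -0.8701).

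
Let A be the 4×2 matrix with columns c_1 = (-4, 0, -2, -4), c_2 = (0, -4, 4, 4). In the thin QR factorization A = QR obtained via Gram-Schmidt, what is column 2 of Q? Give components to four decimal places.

e_2 = (-0.4714, -0.7071, 0.4714, 0.2357)

c_1 = (-4, 0, -2, -4); ‖c_1‖ = 6.0000, so e_1 = (-0.6667, 0.0000, -0.3333, -0.6667).
e_1·c_2 = (-0.6667)·0 + 0.0000·(-4) + (-0.3333)·4 + (-0.6667)·4 = -4.0000.
u_2 = c_2 + 4.0000·e_1 = (-2.6667, -4.0000, 2.6667, 1.3333).
‖u_2‖ = 5.6569, so e_2 = (-0.4714, -0.7071, 0.4714, 0.2357).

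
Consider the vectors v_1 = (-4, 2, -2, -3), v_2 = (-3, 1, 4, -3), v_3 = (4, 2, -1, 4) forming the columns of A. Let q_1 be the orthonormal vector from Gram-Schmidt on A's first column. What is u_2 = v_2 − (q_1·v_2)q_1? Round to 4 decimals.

u_2 = (-1.1818, 0.0909, 4.9091, -1.6364)

v_1 = (-4, 2, -2, -3); ‖v_1‖ = 5.7446, so q_1 = (-0.6963, 0.3482, -0.3482, -0.5222).
q_1·v_2 = (-0.6963)·(-3) + 0.3482·1 + (-0.3482)·4 + (-0.5222)·(-3) = 2.6112.
u_2 = v_2 − 2.6112·q_1 = (-1.1818, 0.0909, 4.9091, -1.6364).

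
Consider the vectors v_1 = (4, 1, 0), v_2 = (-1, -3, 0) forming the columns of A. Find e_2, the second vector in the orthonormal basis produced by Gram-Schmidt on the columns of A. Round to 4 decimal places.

e_2 = (0.2425, -0.9701, 0.0000)

e_1 = v_1/‖v_1‖ = (4, 1, 0)/4.1231 = (0.9701, 0.2425, 0.0000).
r_{12} = e_1·v_2 = -1.6977.
u_2 = v_2 + 1.6977·e_1 = (0.6471, -2.5882, 0.0000).
‖u_2‖ = 2.6679, so e_2 = (0.2425, -0.9701, 0.0000).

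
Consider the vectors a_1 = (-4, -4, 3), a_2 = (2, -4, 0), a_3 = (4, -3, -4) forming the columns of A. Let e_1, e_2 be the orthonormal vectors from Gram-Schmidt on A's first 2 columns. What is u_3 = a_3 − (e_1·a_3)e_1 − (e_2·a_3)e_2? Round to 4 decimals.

u_3 = (-1.0476, -0.5238, -2.0952)

a_1 = (-4, -4, 3); ‖a_1‖ = 6.4031, so e_1 = (-0.6247, -0.6247, 0.4685).
e_1·a_2 = (-0.6247)·2 + (-0.6247)·(-4) + 0.4685·0 = 1.2494.
u_2 = a_2 − 1.2494·e_1 = (2.7805, -3.2195, -0.5854).
‖u_2‖ = 4.2941, so e_2 = (0.6475, -0.7498, -0.1363).
e_1·a_3 = (-0.6247)·4 + (-0.6247)·(-3) + 0.4685·(-4) = -2.4988; e_2·a_3 = 0.6475·4 + (-0.7498)·(-3) + (-0.1363)·(-4) = 5.3846.
u_3 = a_3 + 2.4988·e_1 − 5.3846·e_2 = (-1.0476, -0.5238, -2.0952).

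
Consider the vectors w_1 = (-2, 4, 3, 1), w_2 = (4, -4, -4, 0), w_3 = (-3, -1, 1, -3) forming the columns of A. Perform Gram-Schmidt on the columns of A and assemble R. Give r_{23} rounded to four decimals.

w_1 = (-2, 4, 3, 1); ‖w_1‖ = 5.4772, so q_1 = (-0.3651, 0.7303, 0.5477, 0.1826).
q_1·w_2 = (-0.3651)·4 + 0.7303·(-4) + 0.5477·(-4) + 0.1826·0 = -6.5727.
u_2 = w_2 + 6.5727·q_1 = (1.6000, 0.8000, -0.4000, 1.2000).
‖u_2‖ = 2.1909, so q_2 = (0.7303, 0.3651, -0.1826, 0.5477).
r_{23} = q_2·w_3 = -4.3818.

r_{23} = -4.3818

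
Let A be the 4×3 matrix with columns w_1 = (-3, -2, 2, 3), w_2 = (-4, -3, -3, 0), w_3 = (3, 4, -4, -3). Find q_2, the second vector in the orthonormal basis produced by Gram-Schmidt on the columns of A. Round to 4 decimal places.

q_2 = (-0.4902, -0.3893, -0.7354, -0.2595)

w_1 = (-3, -2, 2, 3); ‖w_1‖ = 5.0990, so q_1 = (-0.5883, -0.3922, 0.3922, 0.5883).
q_1·w_2 = (-0.5883)·(-4) + (-0.3922)·(-3) + 0.3922·(-3) + 0.5883·0 = 2.3534.
u_2 = w_2 − 2.3534·q_1 = (-2.6154, -2.0769, -3.9231, -1.3846).
‖u_2‖ = 5.3349, so q_2 = (-0.4902, -0.3893, -0.7354, -0.2595).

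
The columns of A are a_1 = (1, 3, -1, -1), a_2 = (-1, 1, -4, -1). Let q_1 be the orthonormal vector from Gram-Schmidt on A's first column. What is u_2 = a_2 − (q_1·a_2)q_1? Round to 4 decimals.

q_1 = a_1/‖a_1‖ = (1, 3, -1, -1)/3.4641 = (0.2887, 0.8660, -0.2887, -0.2887).
r_{12} = q_1·a_2 = 2.0207.
u_2 = a_2 − 2.0207·q_1 = (-1.5833, -0.7500, -3.4167, -0.4167).

u_2 = (-1.5833, -0.7500, -3.4167, -0.4167)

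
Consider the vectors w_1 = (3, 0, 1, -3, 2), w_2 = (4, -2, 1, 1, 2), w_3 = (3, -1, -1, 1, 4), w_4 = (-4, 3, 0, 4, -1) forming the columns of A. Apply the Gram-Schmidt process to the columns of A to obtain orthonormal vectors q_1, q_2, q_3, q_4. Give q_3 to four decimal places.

w_1 = (3, 0, 1, -3, 2); ‖w_1‖ = 4.7958, so q_1 = (0.6255, 0.0000, 0.2085, -0.6255, 0.4170).
q_1·w_2 = 0.6255·4 + 0.0000·(-2) + 0.2085·1 + (-0.6255)·1 + 0.4170·2 = 2.9192.
u_2 = w_2 − 2.9192·q_1 = (2.1739, -2.0000, 0.3913, 2.8261, 0.7826).
‖u_2‖ = 4.1807, so q_2 = (0.5200, -0.4784, 0.0936, 0.6760, 0.1872).
q_1·w_3 = 0.6255·3 + 0.0000·(-1) + 0.2085·(-1) + (-0.6255)·1 + 0.4170·4 = 2.7107; q_2·w_3 = 0.5200·3 + (-0.4784)·(-1) + 0.0936·(-1) + 0.6760·1 + 0.1872·4 = 3.3695.
u_3 = w_3 − 2.7107·q_1 − 3.3695·q_2 = (-0.4478, 0.6119, -1.8806, 0.4179, 2.2388).
‖u_3‖ = 3.0493, so q_3 = (-0.1468, 0.2007, -0.6167, 0.1370, 0.7342).

q_3 = (-0.1468, 0.2007, -0.6167, 0.1370, 0.7342)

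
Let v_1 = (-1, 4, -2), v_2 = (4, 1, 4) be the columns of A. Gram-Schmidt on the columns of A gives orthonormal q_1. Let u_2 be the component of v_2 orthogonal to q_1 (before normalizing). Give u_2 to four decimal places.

u_2 = (3.6190, 2.5238, 3.2381)

v_1 = (-1, 4, -2); ‖v_1‖ = 4.5826, so q_1 = (-0.2182, 0.8729, -0.4364).
q_1·v_2 = (-0.2182)·4 + 0.8729·1 + (-0.4364)·4 = -1.7457.
u_2 = v_2 + 1.7457·q_1 = (3.6190, 2.5238, 3.2381).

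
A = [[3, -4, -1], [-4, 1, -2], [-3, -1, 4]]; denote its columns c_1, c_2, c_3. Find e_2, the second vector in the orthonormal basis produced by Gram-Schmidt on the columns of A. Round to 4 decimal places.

c_1 = (3, -4, -3); ‖c_1‖ = 5.8310, so e_1 = (0.5145, -0.6860, -0.5145).
e_1·c_2 = 0.5145·(-4) + (-0.6860)·1 + (-0.5145)·(-1) = -2.2295.
u_2 = c_2 + 2.2295·e_1 = (-2.8529, -0.5294, -2.1471).
‖u_2‖ = 3.6096, so e_2 = (-0.7904, -0.1467, -0.5948).

e_2 = (-0.7904, -0.1467, -0.5948)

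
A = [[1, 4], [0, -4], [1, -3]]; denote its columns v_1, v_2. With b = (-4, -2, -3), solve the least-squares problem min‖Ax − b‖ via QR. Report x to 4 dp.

x = (-3.5556, 0.1111)

q_1 = v_1/‖v_1‖ = (1, 0, 1)/1.4142 = (0.7071, 0.0000, 0.7071).
r_{12} = q_1·v_2 = 0.7071.
u_2 = v_2 − 0.7071·q_1 = (3.5000, -4.0000, -3.5000).
‖u_2‖ = 6.3640, so q_2 = (0.5500, -0.6285, -0.5500).
Qᵀb = (-4.9497, 0.7071).
Back-substitute: x_2 = 0.7071/6.3640 = 0.1111.
x_1 = (-4.9497 − 0.7071·0.1111)/1.4142 = -3.5556.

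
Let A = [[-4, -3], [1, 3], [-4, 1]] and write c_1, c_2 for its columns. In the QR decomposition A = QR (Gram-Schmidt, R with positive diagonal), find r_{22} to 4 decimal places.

c_1 = (-4, 1, -4); ‖c_1‖ = 5.7446, so q_1 = (-0.6963, 0.1741, -0.6963).
q_1·c_2 = (-0.6963)·(-3) + 0.1741·3 + (-0.6963)·1 = 1.9149.
u_2 = c_2 − 1.9149·q_1 = (-1.6667, 2.6667, 2.3333).
r_{22} = ‖u_2‖ = 3.9158.

r_{22} = 3.9158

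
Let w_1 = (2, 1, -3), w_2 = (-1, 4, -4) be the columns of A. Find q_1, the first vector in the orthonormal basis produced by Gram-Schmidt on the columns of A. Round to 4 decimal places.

w_1 = (2, 1, -3); ‖w_1‖ = 3.7417, so q_1 = (0.5345, 0.2673, -0.8018).

q_1 = (0.5345, 0.2673, -0.8018)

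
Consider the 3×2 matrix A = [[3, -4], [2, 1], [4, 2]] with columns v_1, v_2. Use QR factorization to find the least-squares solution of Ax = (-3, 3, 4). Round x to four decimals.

v_1 = (3, 2, 4); ‖v_1‖ = 5.3852, so q_1 = (0.5571, 0.3714, 0.7428).
q_1·v_2 = 0.5571·(-4) + 0.3714·1 + 0.7428·2 = -0.3714.
u_2 = v_2 + 0.3714·q_1 = (-3.7931, 1.1379, 2.2759).
‖u_2‖ = 4.5675, so q_2 = (-0.8305, 0.2491, 0.4983).
Qᵀb = (2.4140, 5.2319).
Back-substitute: x_2 = 5.2319/4.5675 = 1.1455.
x_1 = (2.4140 + 0.3714·1.1455)/5.3852 = 0.5273.

x = (0.5273, 1.1455)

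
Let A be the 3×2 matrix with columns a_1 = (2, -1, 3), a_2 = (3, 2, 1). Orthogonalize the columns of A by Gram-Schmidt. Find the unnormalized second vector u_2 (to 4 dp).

u_2 = (2.0000, 2.5000, -0.5000)

a_1 = (2, -1, 3); ‖a_1‖ = 3.7417, so q_1 = (0.5345, -0.2673, 0.8018).
q_1·a_2 = 0.5345·3 + (-0.2673)·2 + 0.8018·1 = 1.8708.
u_2 = a_2 − 1.8708·q_1 = (2.0000, 2.5000, -0.5000).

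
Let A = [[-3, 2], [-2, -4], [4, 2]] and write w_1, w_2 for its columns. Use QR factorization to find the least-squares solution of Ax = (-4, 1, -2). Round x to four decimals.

x = (0.3490, -0.8121)

q_1 = w_1/‖w_1‖ = (-3, -2, 4)/5.3852 = (-0.5571, -0.3714, 0.7428).
r_{12} = q_1·w_2 = 1.8570.
u_2 = w_2 − 1.8570·q_1 = (3.0345, -3.3103, 0.6207).
‖u_2‖ = 4.5334, so q_2 = (0.6694, -0.7302, 0.1369).
Qᵀb = (0.3714, -3.6815).
Back-substitute: x_2 = -3.6815/4.5334 = -0.8121.
x_1 = (0.3714 − 1.8570·(-0.8121))/5.3852 = 0.3490.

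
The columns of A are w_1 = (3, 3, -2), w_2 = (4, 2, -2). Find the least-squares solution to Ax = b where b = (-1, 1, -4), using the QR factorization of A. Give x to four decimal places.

w_1 = (3, 3, -2); ‖w_1‖ = 4.6904, so q_1 = (0.6396, 0.6396, -0.4264).
q_1·w_2 = 0.6396·4 + 0.6396·2 + (-0.4264)·(-2) = 4.6904.
u_2 = w_2 − 4.6904·q_1 = (1.0000, -1.0000, 0.0000).
‖u_2‖ = 1.4142, so q_2 = (0.7071, -0.7071, 0.0000).
Qᵀb = (1.7056, -1.4142).
Back-substitute: x_2 = -1.4142/1.4142 = -1.0000.
x_1 = (1.7056 − 4.6904·(-1.0000))/4.6904 = 1.3636.

x = (1.3636, -1.0000)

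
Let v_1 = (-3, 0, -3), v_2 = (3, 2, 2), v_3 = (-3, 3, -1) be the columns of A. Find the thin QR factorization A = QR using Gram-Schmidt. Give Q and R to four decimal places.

Q = [[-0.7071, 0.2357, -0.6667], [0.0000, 0.9428, 0.3333], [-0.7071, -0.2357, 0.6667]], R = [[4.2426, -3.5355, 2.8284], [0.0000, 2.1213, 2.3570], [0.0000, 0.0000, 2.3333]]

q_1 = v_1/‖v_1‖ = (-3, 0, -3)/4.2426 = (-0.7071, 0.0000, -0.7071).
r_{12} = q_1·v_2 = -3.5355.
u_2 = v_2 + 3.5355·q_1 = (0.5000, 2.0000, -0.5000).
‖u_2‖ = 2.1213, so q_2 = (0.2357, 0.9428, -0.2357).
r_{13} = q_1·v_3 = 2.8284; r_{23} = q_2·v_3 = 2.3570.
u_3 = v_3 − 2.8284·q_1 − 2.3570·q_2 = (-1.5556, 0.7778, 1.5556).
‖u_3‖ = 2.3333, so q_3 = (-0.6667, 0.3333, 0.6667).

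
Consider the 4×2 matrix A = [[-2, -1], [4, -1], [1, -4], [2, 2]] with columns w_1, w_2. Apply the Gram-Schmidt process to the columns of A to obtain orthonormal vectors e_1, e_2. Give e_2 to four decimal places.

e_2 = (-0.2482, -0.1455, -0.8388, 0.4622)

e_1 = w_1/‖w_1‖ = (-2, 4, 1, 2)/5.0000 = (-0.4000, 0.8000, 0.2000, 0.4000).
r_{12} = e_1·w_2 = -0.4000.
u_2 = w_2 + 0.4000·e_1 = (-1.1600, -0.6800, -3.9200, 2.1600).
‖u_2‖ = 4.6733, so e_2 = (-0.2482, -0.1455, -0.8388, 0.4622).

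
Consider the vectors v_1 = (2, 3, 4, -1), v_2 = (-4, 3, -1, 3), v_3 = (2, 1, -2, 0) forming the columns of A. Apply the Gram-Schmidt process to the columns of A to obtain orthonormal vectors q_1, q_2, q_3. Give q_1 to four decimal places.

q_1 = (0.3651, 0.5477, 0.7303, -0.1826)

q_1 = v_1/‖v_1‖ = (2, 3, 4, -1)/5.4772 = (0.3651, 0.5477, 0.7303, -0.1826).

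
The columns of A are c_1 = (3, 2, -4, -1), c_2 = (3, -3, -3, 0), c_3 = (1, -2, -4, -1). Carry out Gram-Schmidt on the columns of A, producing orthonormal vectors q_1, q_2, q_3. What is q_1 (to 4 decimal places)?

c_1 = (3, 2, -4, -1); ‖c_1‖ = 5.4772, so q_1 = (0.5477, 0.3651, -0.7303, -0.1826).

q_1 = (0.5477, 0.3651, -0.7303, -0.1826)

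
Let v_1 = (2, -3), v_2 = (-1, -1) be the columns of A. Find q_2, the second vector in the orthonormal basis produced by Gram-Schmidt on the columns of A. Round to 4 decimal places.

q_2 = (-0.8321, -0.5547)

v_1 = (2, -3); ‖v_1‖ = 3.6056, so q_1 = (0.5547, -0.8321).
q_1·v_2 = 0.5547·(-1) + (-0.8321)·(-1) = 0.2774.
u_2 = v_2 − 0.2774·q_1 = (-1.1538, -0.7692).
‖u_2‖ = 1.3868, so q_2 = (-0.8321, -0.5547).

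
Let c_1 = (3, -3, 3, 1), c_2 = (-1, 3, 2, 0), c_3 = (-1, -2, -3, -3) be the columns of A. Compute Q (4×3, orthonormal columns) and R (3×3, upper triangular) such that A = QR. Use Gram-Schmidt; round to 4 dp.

c_1 = (3, -3, 3, 1); ‖c_1‖ = 5.2915, so q_1 = (0.5669, -0.5669, 0.5669, 0.1890).
q_1·c_2 = 0.5669·(-1) + (-0.5669)·3 + 0.5669·2 + 0.1890·0 = -1.1339.
u_2 = c_2 + 1.1339·q_1 = (-0.3571, 2.3571, 2.6429, 0.2143).
‖u_2‖ = 3.5657, so q_2 = (-0.1002, 0.6611, 0.7412, 0.0601).
q_1·c_3 = 0.5669·(-1) + (-0.5669)·(-2) + 0.5669·(-3) + 0.1890·(-3) = -1.7008; q_2·c_3 = (-0.1002)·(-1) + 0.6611·(-2) + 0.7412·(-3) + 0.0601·(-3) = -3.6258.
u_3 = c_3 + 1.7008·q_1 + 3.6258·q_2 = (-0.3989, -0.5674, 0.6517, -2.4607).
‖u_3‖ = 2.6383, so q_3 = (-0.1512, -0.2151, 0.2470, -0.9327).

Q = [[0.5669, -0.1002, -0.1512], [-0.5669, 0.6611, -0.2151], [0.5669, 0.7412, 0.2470], [0.1890, 0.0601, -0.9327]], R = [[5.2915, -1.1339, -1.7008], [0.0000, 3.5657, -3.6258], [0.0000, 0.0000, 2.6383]]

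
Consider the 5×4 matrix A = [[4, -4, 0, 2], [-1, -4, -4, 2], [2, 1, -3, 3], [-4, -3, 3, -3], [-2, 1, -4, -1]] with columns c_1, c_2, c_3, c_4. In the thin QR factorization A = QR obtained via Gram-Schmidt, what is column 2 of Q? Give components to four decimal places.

q_2 = (-0.6100, -0.6100, 0.1525, -0.4575, 0.1525)

q_1 = c_1/‖c_1‖ = (4, -1, 2, -4, -2)/6.4031 = (0.6247, -0.1562, 0.3123, -0.6247, -0.3123).
r_{12} = q_1·c_2 = 0.0000.
u_2 = c_2 − 0.0000·q_1 = (-4.0000, -4.0000, 1.0000, -3.0000, 1.0000).
‖u_2‖ = 6.5574, so q_2 = (-0.6100, -0.6100, 0.1525, -0.4575, 0.1525).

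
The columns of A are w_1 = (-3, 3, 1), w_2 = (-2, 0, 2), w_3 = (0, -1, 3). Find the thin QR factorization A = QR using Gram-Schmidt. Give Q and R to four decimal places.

Q = [[-0.6882, -0.3424, 0.6396], [0.6882, -0.5869, 0.4264], [0.2294, 0.7337, 0.6396]], R = [[4.3589, 1.8353, 0.0000], [0.0000, 2.1521, 2.7880], [0.0000, 0.0000, 1.4924]]

w_1 = (-3, 3, 1); ‖w_1‖ = 4.3589, so q_1 = (-0.6882, 0.6882, 0.2294).
q_1·w_2 = (-0.6882)·(-2) + 0.6882·0 + 0.2294·2 = 1.8353.
u_2 = w_2 − 1.8353·q_1 = (-0.7368, -1.2632, 1.5789).
‖u_2‖ = 2.1521, so q_2 = (-0.3424, -0.5869, 0.7337).
q_1·w_3 = (-0.6882)·0 + 0.6882·(-1) + 0.2294·3 = 0.0000; q_2·w_3 = (-0.3424)·0 + (-0.5869)·(-1) + 0.7337·3 = 2.7880.
u_3 = w_3 − 0.0000·q_1 − 2.7880·q_2 = (0.9545, 0.6364, 0.9545).
‖u_3‖ = 1.4924, so q_3 = (0.6396, 0.4264, 0.6396).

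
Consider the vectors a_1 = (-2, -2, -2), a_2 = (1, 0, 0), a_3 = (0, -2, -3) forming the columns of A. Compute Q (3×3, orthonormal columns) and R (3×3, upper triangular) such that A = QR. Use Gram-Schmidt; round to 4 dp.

Q = [[-0.5774, 0.8165, 0.0000], [-0.5774, -0.4082, 0.7071], [-0.5774, -0.4082, -0.7071]], R = [[3.4641, -0.5774, 2.8868], [0.0000, 0.8165, 2.0412], [0.0000, 0.0000, 0.7071]]

a_1 = (-2, -2, -2); ‖a_1‖ = 3.4641, so e_1 = (-0.5774, -0.5774, -0.5774).
e_1·a_2 = (-0.5774)·1 + (-0.5774)·0 + (-0.5774)·0 = -0.5774.
u_2 = a_2 + 0.5774·e_1 = (0.6667, -0.3333, -0.3333).
‖u_2‖ = 0.8165, so e_2 = (0.8165, -0.4082, -0.4082).
e_1·a_3 = (-0.5774)·0 + (-0.5774)·(-2) + (-0.5774)·(-3) = 2.8868; e_2·a_3 = 0.8165·0 + (-0.4082)·(-2) + (-0.4082)·(-3) = 2.0412.
u_3 = a_3 − 2.8868·e_1 − 2.0412·e_2 = (0.0000, 0.5000, -0.5000).
‖u_3‖ = 0.7071, so e_3 = (0.0000, 0.7071, -0.7071).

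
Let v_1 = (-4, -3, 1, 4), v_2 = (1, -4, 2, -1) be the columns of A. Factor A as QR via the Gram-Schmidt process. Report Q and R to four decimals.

v_1 = (-4, -3, 1, 4); ‖v_1‖ = 6.4807, so q_1 = (-0.6172, -0.4629, 0.1543, 0.6172).
q_1·v_2 = (-0.6172)·1 + (-0.4629)·(-4) + 0.1543·2 + 0.6172·(-1) = 0.9258.
u_2 = v_2 − 0.9258·q_1 = (1.5714, -3.5714, 1.8571, -1.5714).
‖u_2‖ = 4.5981, so q_2 = (0.3418, -0.7767, 0.4039, -0.3418).

Q = [[-0.6172, 0.3418], [-0.4629, -0.7767], [0.1543, 0.4039], [0.6172, -0.3418]], R = [[6.4807, 0.9258], [0.0000, 4.5981]]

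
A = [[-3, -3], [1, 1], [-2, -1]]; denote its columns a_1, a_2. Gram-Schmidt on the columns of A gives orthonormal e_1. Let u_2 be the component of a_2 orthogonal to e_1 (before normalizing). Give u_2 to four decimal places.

e_1 = a_1/‖a_1‖ = (-3, 1, -2)/3.7417 = (-0.8018, 0.2673, -0.5345).
r_{12} = e_1·a_2 = 3.2071.
u_2 = a_2 − 3.2071·e_1 = (-0.4286, 0.1429, 0.7143).

u_2 = (-0.4286, 0.1429, 0.7143)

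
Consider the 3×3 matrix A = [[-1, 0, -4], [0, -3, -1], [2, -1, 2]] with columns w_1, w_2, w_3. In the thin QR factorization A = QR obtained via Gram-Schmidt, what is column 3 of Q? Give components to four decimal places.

q_3 = (-0.8847, 0.1474, -0.4423)

w_1 = (-1, 0, 2); ‖w_1‖ = 2.2361, so q_1 = (-0.4472, 0.0000, 0.8944).
q_1·w_2 = (-0.4472)·0 + 0.0000·(-3) + 0.8944·(-1) = -0.8944.
u_2 = w_2 + 0.8944·q_1 = (-0.4000, -3.0000, -0.2000).
‖u_2‖ = 3.0332, so q_2 = (-0.1319, -0.9891, -0.0659).
q_1·w_3 = (-0.4472)·(-4) + 0.0000·(-1) + 0.8944·2 = 3.5777; q_2·w_3 = (-0.1319)·(-4) + (-0.9891)·(-1) + (-0.0659)·2 = 1.3847.
u_3 = w_3 − 3.5777·q_1 − 1.3847·q_2 = (-2.2174, 0.3696, -1.1087).
‖u_3‖ = 2.5065, so q_3 = (-0.8847, 0.1474, -0.4423).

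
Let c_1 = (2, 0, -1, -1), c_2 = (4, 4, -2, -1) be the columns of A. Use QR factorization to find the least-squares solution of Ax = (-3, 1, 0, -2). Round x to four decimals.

x = (-0.8119, 0.0792)

c_1 = (2, 0, -1, -1); ‖c_1‖ = 2.4495, so e_1 = (0.8165, 0.0000, -0.4082, -0.4082).
e_1·c_2 = 0.8165·4 + 0.0000·4 + (-0.4082)·(-2) + (-0.4082)·(-1) = 4.4907.
u_2 = c_2 − 4.4907·e_1 = (0.3333, 4.0000, -0.1667, 0.8333).
‖u_2‖ = 4.1028, so e_2 = (0.0812, 0.9749, -0.0406, 0.2031).
Qᵀb = (-1.6330, 0.3250).
Back-substitute: x_2 = 0.3250/4.1028 = 0.0792.
x_1 = (-1.6330 − 4.4907·0.0792)/2.4495 = -0.8119.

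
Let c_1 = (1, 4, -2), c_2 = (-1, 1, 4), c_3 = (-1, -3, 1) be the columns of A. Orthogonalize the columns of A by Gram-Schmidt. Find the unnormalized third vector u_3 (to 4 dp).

u_3 = (-0.3569, 0.0397, -0.0992)

c_1 = (1, 4, -2); ‖c_1‖ = 4.5826, so e_1 = (0.2182, 0.8729, -0.4364).
e_1·c_2 = 0.2182·(-1) + 0.8729·1 + (-0.4364)·4 = -1.0911.
u_2 = c_2 + 1.0911·e_1 = (-0.7619, 1.9524, 3.5238).
‖u_2‖ = 4.0999, so e_2 = (-0.1858, 0.4762, 0.8595).
e_1·c_3 = 0.2182·(-1) + 0.8729·(-3) + (-0.4364)·1 = -3.2733; e_2·c_3 = (-0.1858)·(-1) + 0.4762·(-3) + 0.8595·1 = -0.3833.
u_3 = c_3 + 3.2733·e_1 + 0.3833·e_2 = (-0.3569, 0.0397, -0.0992).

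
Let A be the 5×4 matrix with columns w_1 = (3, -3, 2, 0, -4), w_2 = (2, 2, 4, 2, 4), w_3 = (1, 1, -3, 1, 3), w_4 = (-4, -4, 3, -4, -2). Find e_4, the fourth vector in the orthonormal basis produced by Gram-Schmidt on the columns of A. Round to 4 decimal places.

e_4 = (-0.1043, -0.7298, 0.1043, -0.4170, 0.5213)

w_1 = (3, -3, 2, 0, -4); ‖w_1‖ = 6.1644, so e_1 = (0.4867, -0.4867, 0.3244, 0.0000, -0.6489).
e_1·w_2 = 0.4867·2 + (-0.4867)·2 + 0.3244·4 + 0.0000·2 + (-0.6489)·4 = -1.2978.
u_2 = w_2 + 1.2978·e_1 = (2.6316, 1.3684, 4.4211, 2.0000, 3.1579).
‖u_2‖ = 6.5051, so e_2 = (0.4045, 0.2104, 0.6796, 0.3075, 0.4855).
e_1·w_3 = 0.4867·1 + (-0.4867)·1 + 0.3244·(-3) + 0.0000·1 + (-0.6489)·3 = -2.9200; e_2·w_3 = 0.4045·1 + 0.2104·1 + 0.6796·(-3) + 0.3075·1 + 0.4855·3 = 0.3398.
u_3 = w_3 + 2.9200·e_1 − 0.3398·e_2 = (2.2836, -0.4925, -2.2836, 0.8955, 0.9403).
‖u_3‖ = 3.5154, so e_3 = (0.6496, -0.1401, -0.6496, 0.2547, 0.2675).
e_1·w_4 = 0.4867·(-4) + (-0.4867)·(-4) + 0.3244·3 + 0.0000·(-4) + (-0.6489)·(-2) = 2.2711; e_2·w_4 = 0.4045·(-4) + 0.2104·(-4) + 0.6796·3 + 0.3075·(-4) + 0.4855·(-2) = -2.6214; e_3·w_4 = 0.6496·(-4) + (-0.1401)·(-4) + (-0.6496)·3 + 0.2547·(-4) + 0.2675·(-2) = -5.5406.
u_4 = w_4 − 2.2711·e_1 + 2.6214·e_2 + 5.5406·e_3 = (-0.4457, -3.1196, 0.4457, -1.7826, 2.2283).
‖u_4‖ = 4.2745, so e_4 = (-0.1043, -0.7298, 0.1043, -0.4170, 0.5213).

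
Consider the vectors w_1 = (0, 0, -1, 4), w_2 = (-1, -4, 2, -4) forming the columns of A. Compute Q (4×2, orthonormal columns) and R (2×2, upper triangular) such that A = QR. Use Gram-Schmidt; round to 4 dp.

w_1 = (0, 0, -1, 4); ‖w_1‖ = 4.1231, so q_1 = (0.0000, 0.0000, -0.2425, 0.9701).
q_1·w_2 = 0.0000·(-1) + 0.0000·(-4) + (-0.2425)·2 + 0.9701·(-4) = -4.3656.
u_2 = w_2 + 4.3656·q_1 = (-1.0000, -4.0000, 0.9412, 0.2353).
‖u_2‖ = 4.2357, so q_2 = (-0.2361, -0.9444, 0.2222, 0.0556).

Q = [[0.0000, -0.2361], [0.0000, -0.9444], [-0.2425, 0.2222], [0.9701, 0.0556]], R = [[4.1231, -4.3656], [0.0000, 4.2357]]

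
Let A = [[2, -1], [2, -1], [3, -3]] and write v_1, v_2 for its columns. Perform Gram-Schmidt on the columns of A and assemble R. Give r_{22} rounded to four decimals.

e_1 = v_1/‖v_1‖ = (2, 2, 3)/4.1231 = (0.4851, 0.4851, 0.7276).
r_{12} = e_1·v_2 = -3.1530.
u_2 = v_2 + 3.1530·e_1 = (0.5294, 0.5294, -0.7059).
r_{22} = ‖u_2‖ = 1.0290.

r_{22} = 1.0290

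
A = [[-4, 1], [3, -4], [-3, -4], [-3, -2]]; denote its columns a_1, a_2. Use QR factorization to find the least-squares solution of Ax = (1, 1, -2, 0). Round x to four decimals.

x = (0.1103, 0.1292)

e_1 = a_1/‖a_1‖ = (-4, 3, -3, -3)/6.5574 = (-0.6100, 0.4575, -0.4575, -0.4575).
r_{12} = e_1·a_2 = 0.3050.
u_2 = a_2 − 0.3050·e_1 = (1.1860, -4.1395, -3.8605, -1.8605).
‖u_2‖ = 6.0751, so e_2 = (0.1952, -0.6814, -0.6355, -0.3062).
Qᵀb = (0.7625, 0.7847).
Back-substitute: x_2 = 0.7847/6.0751 = 0.1292.
x_1 = (0.7625 − 0.3050·0.1292)/6.5574 = 0.1103.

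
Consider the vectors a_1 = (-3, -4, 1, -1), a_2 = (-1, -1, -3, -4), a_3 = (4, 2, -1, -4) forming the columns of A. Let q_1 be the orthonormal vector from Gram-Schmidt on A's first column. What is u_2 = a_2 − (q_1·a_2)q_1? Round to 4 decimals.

a_1 = (-3, -4, 1, -1); ‖a_1‖ = 5.1962, so q_1 = (-0.5774, -0.7698, 0.1925, -0.1925).
q_1·a_2 = (-0.5774)·(-1) + (-0.7698)·(-1) + 0.1925·(-3) + (-0.1925)·(-4) = 1.5396.
u_2 = a_2 − 1.5396·q_1 = (-0.1111, 0.1852, -3.2963, -3.7037).

u_2 = (-0.1111, 0.1852, -3.2963, -3.7037)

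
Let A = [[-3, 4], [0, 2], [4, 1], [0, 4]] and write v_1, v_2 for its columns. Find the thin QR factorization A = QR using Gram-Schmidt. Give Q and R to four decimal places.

v_1 = (-3, 0, 4, 0); ‖v_1‖ = 5.0000, so q_1 = (-0.6000, 0.0000, 0.8000, 0.0000).
q_1·v_2 = (-0.6000)·4 + 0.0000·2 + 0.8000·1 + 0.0000·4 = -1.6000.
u_2 = v_2 + 1.6000·q_1 = (3.0400, 2.0000, 2.2800, 4.0000).
‖u_2‖ = 5.8686, so q_2 = (0.5180, 0.3408, 0.3885, 0.6816).

Q = [[-0.6000, 0.5180], [0.0000, 0.3408], [0.8000, 0.3885], [0.0000, 0.6816]], R = [[5.0000, -1.6000], [0.0000, 5.8686]]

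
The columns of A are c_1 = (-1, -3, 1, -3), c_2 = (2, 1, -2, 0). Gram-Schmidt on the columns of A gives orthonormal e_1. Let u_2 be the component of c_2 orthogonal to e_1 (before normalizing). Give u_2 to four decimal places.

c_1 = (-1, -3, 1, -3); ‖c_1‖ = 4.4721, so e_1 = (-0.2236, -0.6708, 0.2236, -0.6708).
e_1·c_2 = (-0.2236)·2 + (-0.6708)·1 + 0.2236·(-2) + (-0.6708)·0 = -1.5652.
u_2 = c_2 + 1.5652·e_1 = (1.6500, -0.0500, -1.6500, -1.0500).

u_2 = (1.6500, -0.0500, -1.6500, -1.0500)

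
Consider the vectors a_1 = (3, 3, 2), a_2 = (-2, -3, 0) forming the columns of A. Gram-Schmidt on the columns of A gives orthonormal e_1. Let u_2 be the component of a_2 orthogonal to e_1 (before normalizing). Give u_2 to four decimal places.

u_2 = (0.0455, -0.9545, 1.3636)

a_1 = (3, 3, 2); ‖a_1‖ = 4.6904, so e_1 = (0.6396, 0.6396, 0.4264).
e_1·a_2 = 0.6396·(-2) + 0.6396·(-3) + 0.4264·0 = -3.1980.
u_2 = a_2 + 3.1980·e_1 = (0.0455, -0.9545, 1.3636).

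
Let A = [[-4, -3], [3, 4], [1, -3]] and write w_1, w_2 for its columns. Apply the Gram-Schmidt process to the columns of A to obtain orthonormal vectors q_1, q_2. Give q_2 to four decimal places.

q_2 = (0.0559, 0.3820, -0.9225)

q_1 = w_1/‖w_1‖ = (-4, 3, 1)/5.0990 = (-0.7845, 0.5883, 0.1961).
r_{12} = q_1·w_2 = 4.1184.
u_2 = w_2 − 4.1184·q_1 = (0.2308, 1.5769, -3.8077).
‖u_2‖ = 4.1278, so q_2 = (0.0559, 0.3820, -0.9225).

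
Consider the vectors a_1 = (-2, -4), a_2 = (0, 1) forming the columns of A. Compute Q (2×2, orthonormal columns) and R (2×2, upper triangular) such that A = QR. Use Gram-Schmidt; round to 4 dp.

a_1 = (-2, -4); ‖a_1‖ = 4.4721, so e_1 = (-0.4472, -0.8944).
e_1·a_2 = (-0.4472)·0 + (-0.8944)·1 = -0.8944.
u_2 = a_2 + 0.8944·e_1 = (-0.4000, 0.2000).
‖u_2‖ = 0.4472, so e_2 = (-0.8944, 0.4472).

Q = [[-0.4472, -0.8944], [-0.8944, 0.4472]], R = [[4.4721, -0.8944], [0.0000, 0.4472]]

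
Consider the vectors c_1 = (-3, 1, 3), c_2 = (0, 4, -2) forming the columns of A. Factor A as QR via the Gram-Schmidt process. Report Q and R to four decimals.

c_1 = (-3, 1, 3); ‖c_1‖ = 4.3589, so q_1 = (-0.6882, 0.2294, 0.6882).
q_1·c_2 = (-0.6882)·0 + 0.2294·4 + 0.6882·(-2) = -0.4588.
u_2 = c_2 + 0.4588·q_1 = (-0.3158, 4.1053, -1.6842).
‖u_2‖ = 4.4485, so q_2 = (-0.0710, 0.9228, -0.3786).

Q = [[-0.6882, -0.0710], [0.2294, 0.9228], [0.6882, -0.3786]], R = [[4.3589, -0.4588], [0.0000, 4.4485]]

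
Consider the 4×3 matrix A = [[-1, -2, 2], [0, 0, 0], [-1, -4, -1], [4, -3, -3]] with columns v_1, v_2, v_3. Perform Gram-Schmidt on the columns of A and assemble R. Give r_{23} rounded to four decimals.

v_1 = (-1, 0, -1, 4); ‖v_1‖ = 4.2426, so q_1 = (-0.2357, 0.0000, -0.2357, 0.9428).
q_1·v_2 = (-0.2357)·(-2) + 0.0000·0 + (-0.2357)·(-4) + 0.9428·(-3) = -1.4142.
u_2 = v_2 + 1.4142·q_1 = (-2.3333, 0.0000, -4.3333, -1.6667).
‖u_2‖ = 5.1962, so q_2 = (-0.4491, 0.0000, -0.8340, -0.3208).
r_{23} = q_2·v_3 = 0.8981.

r_{23} = 0.8981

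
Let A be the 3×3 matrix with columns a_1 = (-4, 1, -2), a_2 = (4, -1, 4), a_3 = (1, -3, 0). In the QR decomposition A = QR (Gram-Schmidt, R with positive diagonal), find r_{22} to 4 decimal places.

a_1 = (-4, 1, -2); ‖a_1‖ = 4.5826, so e_1 = (-0.8729, 0.2182, -0.4364).
e_1·a_2 = (-0.8729)·4 + 0.2182·(-1) + (-0.4364)·4 = -5.4554.
u_2 = a_2 + 5.4554·e_1 = (-0.7619, 0.1905, 1.6190).
r_{22} = ‖u_2‖ = 1.7995.

r_{22} = 1.7995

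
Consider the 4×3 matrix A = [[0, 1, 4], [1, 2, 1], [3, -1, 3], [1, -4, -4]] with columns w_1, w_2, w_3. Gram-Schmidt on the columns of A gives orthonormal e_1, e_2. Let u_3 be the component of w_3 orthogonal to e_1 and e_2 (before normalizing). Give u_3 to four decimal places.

u_3 = (2.8986, -2.2488, 0.9631, -0.6406)

w_1 = (0, 1, 3, 1); ‖w_1‖ = 3.3166, so e_1 = (0.0000, 0.3015, 0.9045, 0.3015).
e_1·w_2 = 0.0000·1 + 0.3015·2 + 0.9045·(-1) + 0.3015·(-4) = -1.5076.
u_2 = w_2 + 1.5076·e_1 = (1.0000, 2.4545, 0.3636, -3.5455).
‖u_2‖ = 4.4415, so e_2 = (0.2251, 0.5526, 0.0819, -0.7982).
e_1·w_3 = 0.0000·4 + 0.3015·1 + 0.9045·3 + 0.3015·(-4) = 1.8091; e_2·w_3 = 0.2251·4 + 0.5526·1 + 0.0819·3 + (-0.7982)·(-4) = 4.8918.
u_3 = w_3 − 1.8091·e_1 − 4.8918·e_2 = (2.8986, -2.2488, 0.9631, -0.6406).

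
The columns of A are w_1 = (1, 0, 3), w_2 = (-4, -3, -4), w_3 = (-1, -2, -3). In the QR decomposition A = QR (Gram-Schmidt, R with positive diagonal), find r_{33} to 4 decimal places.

w_1 = (1, 0, 3); ‖w_1‖ = 3.1623, so e_1 = (0.3162, 0.0000, 0.9487).
e_1·w_2 = 0.3162·(-4) + 0.0000·(-3) + 0.9487·(-4) = -5.0596.
u_2 = w_2 + 5.0596·e_1 = (-2.4000, -3.0000, 0.8000).
‖u_2‖ = 3.9243, so e_2 = (-0.6116, -0.7645, 0.2039).
e_1·w_3 = 0.3162·(-1) + 0.0000·(-2) + 0.9487·(-3) = -3.1623; e_2·w_3 = (-0.6116)·(-1) + (-0.7645)·(-2) + 0.2039·(-3) = 1.5289.
u_3 = w_3 + 3.1623·e_1 − 1.5289·e_2 = (0.9351, -0.8312, -0.3117).
r_{33} = ‖u_3‖ = 1.2893.

r_{33} = 1.2893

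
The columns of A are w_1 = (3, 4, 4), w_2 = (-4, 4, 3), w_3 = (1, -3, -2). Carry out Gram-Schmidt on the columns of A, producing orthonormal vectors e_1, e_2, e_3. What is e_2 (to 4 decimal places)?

w_1 = (3, 4, 4); ‖w_1‖ = 6.4031, so e_1 = (0.4685, 0.6247, 0.6247).
e_1·w_2 = 0.4685·(-4) + 0.6247·4 + 0.6247·3 = 2.4988.
u_2 = w_2 − 2.4988·e_1 = (-5.1707, 2.4390, 1.4390).
‖u_2‖ = 5.8954, so e_2 = (-0.8771, 0.4137, 0.2441).

e_2 = (-0.8771, 0.4137, 0.2441)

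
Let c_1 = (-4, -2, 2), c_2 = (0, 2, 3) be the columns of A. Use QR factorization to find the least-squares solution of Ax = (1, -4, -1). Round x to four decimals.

x = (0.1558, -0.8701)

q_1 = c_1/‖c_1‖ = (-4, -2, 2)/4.8990 = (-0.8165, -0.4082, 0.4082).
r_{12} = q_1·c_2 = 0.4082.
u_2 = c_2 − 0.4082·q_1 = (0.3333, 2.1667, 2.8333).
‖u_2‖ = 3.5824, so q_2 = (0.0930, 0.6048, 0.7909).
Qᵀb = (0.4082, -3.1171).
Back-substitute: x_2 = -3.1171/3.5824 = -0.8701.
x_1 = (0.4082 − 0.4082·(-0.8701))/4.8990 = 0.1558.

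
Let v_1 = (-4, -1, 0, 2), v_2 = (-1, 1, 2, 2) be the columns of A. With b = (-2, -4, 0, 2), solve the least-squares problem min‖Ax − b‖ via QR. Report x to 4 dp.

x = (0.9068, -0.4348)

e_1 = v_1/‖v_1‖ = (-4, -1, 0, 2)/4.5826 = (-0.8729, -0.2182, 0.0000, 0.4364).
r_{12} = e_1·v_2 = 1.5275.
u_2 = v_2 − 1.5275·e_1 = (0.3333, 1.3333, 2.0000, 1.3333).
‖u_2‖ = 2.7689, so e_2 = (0.1204, 0.4815, 0.7223, 0.4815).
Qᵀb = (3.4915, -1.2039).
Back-substitute: x_2 = -1.2039/2.7689 = -0.4348.
x_1 = (3.4915 − 1.5275·(-0.4348))/4.5826 = 0.9068.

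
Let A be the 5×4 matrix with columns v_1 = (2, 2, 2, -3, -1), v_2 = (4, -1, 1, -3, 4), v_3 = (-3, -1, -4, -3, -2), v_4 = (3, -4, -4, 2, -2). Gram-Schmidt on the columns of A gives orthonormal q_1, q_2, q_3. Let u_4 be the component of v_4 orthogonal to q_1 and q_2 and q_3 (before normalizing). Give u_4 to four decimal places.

u_4 = (4.1485, -2.0622, -1.8805, 1.2281, -3.2728)

v_1 = (2, 2, 2, -3, -1); ‖v_1‖ = 4.6904, so q_1 = (0.4264, 0.4264, 0.4264, -0.6396, -0.2132).
q_1·v_2 = 0.4264·4 + 0.4264·(-1) + 0.4264·1 + (-0.6396)·(-3) + (-0.2132)·4 = 2.7716.
u_2 = v_2 − 2.7716·q_1 = (2.8182, -2.1818, -0.1818, -1.2273, 4.5909).
‖u_2‖ = 5.9429, so q_2 = (0.4742, -0.3671, -0.0306, -0.2065, 0.7725).
q_1·v_3 = 0.4264·(-3) + 0.4264·(-1) + 0.4264·(-4) + (-0.6396)·(-3) + (-0.2132)·(-2) = -1.0660; q_2·v_3 = 0.4742·(-3) + (-0.3671)·(-1) + (-0.0306)·(-4) + (-0.2065)·(-3) + 0.7725·(-2) = -1.8586.
u_3 = v_3 + 1.0660·q_1 + 1.8586·q_2 = (-1.6641, -1.2278, -3.6023, -4.0656, -0.7915).
‖u_3‖ = 5.8659, so q_3 = (-0.2837, -0.2093, -0.6141, -0.6931, -0.1349).
q_1·v_4 = 0.4264·3 + 0.4264·(-4) + 0.4264·(-4) + (-0.6396)·2 + (-0.2132)·(-2) = -2.9848; q_2·v_4 = 0.4742·3 + (-0.3671)·(-4) + (-0.0306)·(-4) + (-0.2065)·2 + 0.7725·(-2) = 1.0555; q_3·v_4 = (-0.2837)·3 + (-0.2093)·(-4) + (-0.6141)·(-4) + (-0.6931)·2 + (-0.1349)·(-2) = 1.3263.
u_4 = v_4 + 2.9848·q_1 − 1.0555·q_2 − 1.3263·q_3 = (4.1485, -2.0622, -1.8805, 1.2281, -3.2728).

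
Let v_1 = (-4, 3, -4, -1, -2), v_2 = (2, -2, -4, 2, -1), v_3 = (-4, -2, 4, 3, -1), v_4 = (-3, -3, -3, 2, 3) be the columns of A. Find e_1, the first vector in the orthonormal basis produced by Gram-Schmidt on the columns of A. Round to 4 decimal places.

e_1 = v_1/‖v_1‖ = (-4, 3, -4, -1, -2)/6.7823 = (-0.5898, 0.4423, -0.5898, -0.1474, -0.2949).

e_1 = (-0.5898, 0.4423, -0.5898, -0.1474, -0.2949)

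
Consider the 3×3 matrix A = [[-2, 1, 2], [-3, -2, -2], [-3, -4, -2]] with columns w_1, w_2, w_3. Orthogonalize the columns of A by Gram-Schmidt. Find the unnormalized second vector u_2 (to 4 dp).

u_2 = (2.4545, 0.1818, -1.8182)

w_1 = (-2, -3, -3); ‖w_1‖ = 4.6904, so q_1 = (-0.4264, -0.6396, -0.6396).
q_1·w_2 = (-0.4264)·1 + (-0.6396)·(-2) + (-0.6396)·(-4) = 3.4112.
u_2 = w_2 − 3.4112·q_1 = (2.4545, 0.1818, -1.8182).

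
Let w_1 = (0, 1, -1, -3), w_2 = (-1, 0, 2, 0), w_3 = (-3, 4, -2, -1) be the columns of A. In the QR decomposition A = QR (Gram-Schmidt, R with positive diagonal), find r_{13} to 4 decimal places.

r_{13} = 2.7136

w_1 = (0, 1, -1, -3); ‖w_1‖ = 3.3166, so e_1 = (0.0000, 0.3015, -0.3015, -0.9045).
r_{13} = e_1·w_3 = 2.7136.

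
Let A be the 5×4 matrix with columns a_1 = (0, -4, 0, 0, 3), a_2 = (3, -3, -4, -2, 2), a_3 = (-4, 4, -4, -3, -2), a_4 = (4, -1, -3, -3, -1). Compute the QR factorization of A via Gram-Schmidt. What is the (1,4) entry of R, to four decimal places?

r_{14} = 0.2000

a_1 = (0, -4, 0, 0, 3); ‖a_1‖ = 5.0000, so q_1 = (0.0000, -0.8000, 0.0000, 0.0000, 0.6000).
r_{14} = q_1·a_4 = 0.2000.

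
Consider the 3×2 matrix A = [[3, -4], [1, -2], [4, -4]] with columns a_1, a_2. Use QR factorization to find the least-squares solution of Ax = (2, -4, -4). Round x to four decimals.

x = (-0.6667, -0.1111)

a_1 = (3, 1, 4); ‖a_1‖ = 5.0990, so q_1 = (0.5883, 0.1961, 0.7845).
q_1·a_2 = 0.5883·(-4) + 0.1961·(-2) + 0.7845·(-4) = -5.8835.
u_2 = a_2 + 5.8835·q_1 = (-0.5385, -0.8462, 0.6154).
‖u_2‖ = 1.1767, so q_2 = (-0.4576, -0.7191, 0.5230).
Qᵀb = (-2.7456, -0.1307).
Back-substitute: x_2 = -0.1307/1.1767 = -0.1111.
x_1 = (-2.7456 + 5.8835·(-0.1111))/5.0990 = -0.6667.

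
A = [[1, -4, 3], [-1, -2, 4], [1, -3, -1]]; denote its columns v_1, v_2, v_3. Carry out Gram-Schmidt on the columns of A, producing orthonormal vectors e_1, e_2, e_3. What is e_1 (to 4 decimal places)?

v_1 = (1, -1, 1); ‖v_1‖ = 1.7321, so e_1 = (0.5774, -0.5774, 0.5774).

e_1 = (0.5774, -0.5774, 0.5774)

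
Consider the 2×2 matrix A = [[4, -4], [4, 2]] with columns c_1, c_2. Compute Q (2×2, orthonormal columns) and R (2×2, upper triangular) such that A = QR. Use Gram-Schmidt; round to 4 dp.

Q = [[0.7071, -0.7071], [0.7071, 0.7071]], R = [[5.6569, -1.4142], [0.0000, 4.2426]]

q_1 = c_1/‖c_1‖ = (4, 4)/5.6569 = (0.7071, 0.7071).
r_{12} = q_1·c_2 = -1.4142.
u_2 = c_2 + 1.4142·q_1 = (-3.0000, 3.0000).
‖u_2‖ = 4.2426, so q_2 = (-0.7071, 0.7071).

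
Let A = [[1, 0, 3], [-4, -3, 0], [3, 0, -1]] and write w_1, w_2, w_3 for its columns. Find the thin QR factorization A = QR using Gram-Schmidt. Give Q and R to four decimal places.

Q = [[0.1961, -0.2481, 0.9487], [-0.7845, -0.6202, 0.0000], [0.5883, -0.7442, -0.3162]], R = [[5.0990, 2.3534, 0.0000], [0.0000, 1.8605, 0.0000], [0.0000, 0.0000, 3.1623]]

w_1 = (1, -4, 3); ‖w_1‖ = 5.0990, so e_1 = (0.1961, -0.7845, 0.5883).
e_1·w_2 = 0.1961·0 + (-0.7845)·(-3) + 0.5883·0 = 2.3534.
u_2 = w_2 − 2.3534·e_1 = (-0.4615, -1.1538, -1.3846).
‖u_2‖ = 1.8605, so e_2 = (-0.2481, -0.6202, -0.7442).
e_1·w_3 = 0.1961·3 + (-0.7845)·0 + 0.5883·(-1) = 0.0000; e_2·w_3 = (-0.2481)·3 + (-0.6202)·0 + (-0.7442)·(-1) = 0.0000.
u_3 = w_3 + 0.0000·e_1 + 0.0000·e_2 = (3.0000, 0.0000, -1.0000).
‖u_3‖ = 3.1623, so e_3 = (0.9487, 0.0000, -0.3162).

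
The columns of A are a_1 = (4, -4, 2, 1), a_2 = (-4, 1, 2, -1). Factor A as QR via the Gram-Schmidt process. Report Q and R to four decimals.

Q = [[0.6576, -0.5740], [-0.6576, -0.2224], [0.3288, 0.7749], [0.1644, -0.1435]], R = [[6.0828, -2.7948], [0.0000, 3.7669]]

e_1 = a_1/‖a_1‖ = (4, -4, 2, 1)/6.0828 = (0.6576, -0.6576, 0.3288, 0.1644).
r_{12} = e_1·a_2 = -2.7948.
u_2 = a_2 + 2.7948·e_1 = (-2.1622, -0.8378, 2.9189, -0.5405).
‖u_2‖ = 3.7669, so e_2 = (-0.5740, -0.2224, 0.7749, -0.1435).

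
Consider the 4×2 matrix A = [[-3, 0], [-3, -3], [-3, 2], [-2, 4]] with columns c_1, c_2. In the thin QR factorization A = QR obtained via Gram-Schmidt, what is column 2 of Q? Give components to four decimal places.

q_1 = c_1/‖c_1‖ = (-3, -3, -3, -2)/5.5678 = (-0.5388, -0.5388, -0.5388, -0.3592).
r_{12} = q_1·c_2 = -0.8980.
u_2 = c_2 + 0.8980·q_1 = (-0.4839, -3.4839, 1.5161, 3.6774).
‖u_2‖ = 5.3098, so q_2 = (-0.0911, -0.6561, 0.2855, 0.6926).

q_2 = (-0.0911, -0.6561, 0.2855, 0.6926)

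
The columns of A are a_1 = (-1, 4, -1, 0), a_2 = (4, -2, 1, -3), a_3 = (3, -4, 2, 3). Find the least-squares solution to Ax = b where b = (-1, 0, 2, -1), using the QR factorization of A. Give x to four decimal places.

x = (-0.3396, -0.0114, -0.2364)

a_1 = (-1, 4, -1, 0); ‖a_1‖ = 4.2426, so q_1 = (-0.2357, 0.9428, -0.2357, 0.0000).
q_1·a_2 = (-0.2357)·4 + 0.9428·(-2) + (-0.2357)·1 + 0.0000·(-3) = -3.0641.
u_2 = a_2 + 3.0641·q_1 = (3.2778, 0.8889, 0.2778, -3.0000).
‖u_2‖ = 4.5399, so q_2 = (0.7220, 0.1958, 0.0612, -0.6608).
q_1·a_3 = (-0.2357)·3 + 0.9428·(-4) + (-0.2357)·2 + 0.0000·3 = -4.9497; q_2·a_3 = 0.7220·3 + 0.1958·(-4) + 0.0612·2 + (-0.6608)·3 = -0.4772.
u_3 = a_3 + 4.9497·q_1 + 0.4772·q_2 = (2.1779, 0.7601, 0.8625, 2.6846).
‖u_3‖ = 3.6431, so q_3 = (0.5978, 0.2086, 0.2368, 0.7369).
Qᵀb = (-0.2357, 0.0612, -0.8612).
Back-substitute: x_3 = -0.8612/3.6431 = -0.2364.
x_2 = (0.0612 + 0.4772·(-0.2364))/4.5399 = -0.0114.
x_1 = (-0.2357 + 3.0641·(-0.0114) + 4.9497·(-0.2364))/4.2426 = -0.3396.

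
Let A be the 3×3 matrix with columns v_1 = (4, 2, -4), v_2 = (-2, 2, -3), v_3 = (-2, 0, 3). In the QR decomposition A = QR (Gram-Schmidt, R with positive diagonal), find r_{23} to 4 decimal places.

v_1 = (4, 2, -4); ‖v_1‖ = 6.0000, so e_1 = (0.6667, 0.3333, -0.6667).
e_1·v_2 = 0.6667·(-2) + 0.3333·2 + (-0.6667)·(-3) = 1.3333.
u_2 = v_2 − 1.3333·e_1 = (-2.8889, 1.5556, -2.1111).
‖u_2‖ = 3.9016, so e_2 = (-0.7404, 0.3987, -0.5411).
r_{23} = e_2·v_3 = -0.1424.

r_{23} = -0.1424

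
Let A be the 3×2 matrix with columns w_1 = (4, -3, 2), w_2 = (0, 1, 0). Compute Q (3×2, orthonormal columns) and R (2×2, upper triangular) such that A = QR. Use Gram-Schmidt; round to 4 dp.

w_1 = (4, -3, 2); ‖w_1‖ = 5.3852, so q_1 = (0.7428, -0.5571, 0.3714).
q_1·w_2 = 0.7428·0 + (-0.5571)·1 + 0.3714·0 = -0.5571.
u_2 = w_2 + 0.5571·q_1 = (0.4138, 0.6897, 0.2069).
‖u_2‖ = 0.8305, so q_2 = (0.4983, 0.8305, 0.2491).

Q = [[0.7428, 0.4983], [-0.5571, 0.8305], [0.3714, 0.2491]], R = [[5.3852, -0.5571], [0.0000, 0.8305]]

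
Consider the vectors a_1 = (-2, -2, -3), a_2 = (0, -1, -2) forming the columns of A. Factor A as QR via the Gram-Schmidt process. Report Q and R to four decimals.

Q = [[-0.4851, 0.8468], [-0.4851, -0.0529], [-0.7276, -0.5293]], R = [[4.1231, 1.9403], [0.0000, 1.1114]]

a_1 = (-2, -2, -3); ‖a_1‖ = 4.1231, so q_1 = (-0.4851, -0.4851, -0.7276).
q_1·a_2 = (-0.4851)·0 + (-0.4851)·(-1) + (-0.7276)·(-2) = 1.9403.
u_2 = a_2 − 1.9403·q_1 = (0.9412, -0.0588, -0.5882).
‖u_2‖ = 1.1114, so q_2 = (0.8468, -0.0529, -0.5293).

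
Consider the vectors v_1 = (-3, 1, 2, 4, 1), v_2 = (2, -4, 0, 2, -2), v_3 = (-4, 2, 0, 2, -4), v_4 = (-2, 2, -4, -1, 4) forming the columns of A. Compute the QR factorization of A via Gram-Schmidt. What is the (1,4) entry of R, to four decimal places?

q_1 = v_1/‖v_1‖ = (-3, 1, 2, 4, 1)/5.5678 = (-0.5388, 0.1796, 0.3592, 0.7184, 0.1796).
r_{14} = q_1·v_4 = 0.0000.

r_{14} = 0.0000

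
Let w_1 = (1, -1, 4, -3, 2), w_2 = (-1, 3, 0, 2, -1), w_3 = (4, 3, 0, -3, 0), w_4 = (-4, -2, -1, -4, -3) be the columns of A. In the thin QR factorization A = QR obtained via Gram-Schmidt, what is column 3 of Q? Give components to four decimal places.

e_3 = (0.7027, 0.4745, -0.3141, -0.4136, -0.1064)

w_1 = (1, -1, 4, -3, 2); ‖w_1‖ = 5.5678, so e_1 = (0.1796, -0.1796, 0.7184, -0.5388, 0.3592).
e_1·w_2 = 0.1796·(-1) + (-0.1796)·3 + 0.7184·0 + (-0.5388)·2 + 0.3592·(-1) = -2.1553.
u_2 = w_2 + 2.1553·e_1 = (-0.6129, 2.6129, 1.5484, 0.8387, -0.2258).
‖u_2‖ = 3.2179, so e_2 = (-0.1905, 0.8120, 0.4812, 0.2606, -0.0702).
e_1·w_3 = 0.1796·4 + (-0.1796)·3 + 0.7184·0 + (-0.5388)·(-3) + 0.3592·0 = 1.7961; e_2·w_3 = (-0.1905)·4 + 0.8120·3 + 0.4812·0 + 0.2606·(-3) + (-0.0702)·0 = 0.8922.
u_3 = w_3 − 1.7961·e_1 − 0.8922·e_2 = (3.8474, 2.5981, -1.7196, -2.2648, -0.5826).
‖u_3‖ = 5.4752, so e_3 = (0.7027, 0.4745, -0.3141, -0.4136, -0.1064).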